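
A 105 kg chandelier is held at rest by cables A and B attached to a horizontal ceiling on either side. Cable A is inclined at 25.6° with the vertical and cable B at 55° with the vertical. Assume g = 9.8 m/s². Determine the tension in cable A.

Angles from the horizontal: cable A is 90° − 25.6° = 64.4°, cable B is 90° − 55° = 35°.
Weight W = 105 × 9.8 = 1029 N acts straight down.
Horizontal: T_A cos 64.4° = T_B cos 35°  →  T_B = 0.5275 T_A.
Vertical: T_A sin 64.4° + T_B sin 35° = 1029.
Substituting the horizontal relation into the vertical equation gives 1.204 T_A = 1029, so T_A = 854.4 N.

T_A ≈ 854 N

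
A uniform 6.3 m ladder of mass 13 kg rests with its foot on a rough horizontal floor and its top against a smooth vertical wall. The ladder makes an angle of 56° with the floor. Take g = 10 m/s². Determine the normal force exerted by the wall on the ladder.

N_wall ≈ 43.8 N

Torques about the foot: N_wall · 6.3 sin 56° = 13×10×3.15 cos 56° → N_wall = 43.843 N.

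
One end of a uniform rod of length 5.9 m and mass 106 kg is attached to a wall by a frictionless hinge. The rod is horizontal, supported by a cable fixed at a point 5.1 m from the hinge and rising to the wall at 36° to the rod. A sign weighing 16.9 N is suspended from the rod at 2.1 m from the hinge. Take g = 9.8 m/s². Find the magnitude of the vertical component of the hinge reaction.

|H_y| ≈ 448 N

Take torques about the hinge: T sin 36° · 5.1 = 106×9.8×2.95 + 16.9×2.1 = 3100 N·m.
So T = 3100 / (0.5878 × 5.1) = 1034.1 N.
ΣF_y = 0: H_y = (106×9.8 + 16.9) − T sin 36° = 1055.7 − 607.83 = 447.87 N.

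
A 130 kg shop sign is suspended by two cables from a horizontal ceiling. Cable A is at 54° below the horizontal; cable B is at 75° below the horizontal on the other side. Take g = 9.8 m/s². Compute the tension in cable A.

T_A ≈ 424 N

Weight W = 130 × 9.8 = 1274 N acts straight down.
Horizontal: T_A cos 54° = T_B cos 75°  →  T_B = 2.271 T_A.
Vertical: T_A sin 54° + T_B sin 75° = 1274.
Substituting the horizontal relation into the vertical equation gives 3.003 T_A = 1274, so T_A = 424.3 N.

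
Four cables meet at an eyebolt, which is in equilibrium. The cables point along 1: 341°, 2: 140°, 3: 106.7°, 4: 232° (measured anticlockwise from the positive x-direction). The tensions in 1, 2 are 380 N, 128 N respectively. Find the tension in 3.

T_3 ≈ 284 N

Resolve: ΣF_x = 380 cos 341° + 128 cos 140° + T_3 cos 106.7° + T_4 cos 232° = 0.
        ΣF_y = 380 sin 341° + 128 sin 140° + T_3 sin 106.7° + T_4 sin 232° = 0.
The known terms sum to (261.2, -41.44) N, so -0.2874 T_3 − 0.6157 T_4 = -261.2 and 0.9578 T_3 − 0.7880 T_4 = 41.44.
Solving simultaneously: T_3 = 283.5 N, T_4 = 292 N.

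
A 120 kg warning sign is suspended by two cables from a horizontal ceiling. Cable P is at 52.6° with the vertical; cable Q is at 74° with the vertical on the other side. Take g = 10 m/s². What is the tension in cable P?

T_P ≈ 1440 N

Angles from the horizontal: cable P is 90° − 52.6° = 37.4°, cable Q is 90° − 74° = 16°.
Weight W = 120 × 10 = 1200 N acts straight down.
Horizontal: T_P cos 37.4° = T_Q cos 16°  →  T_Q = 0.8264 T_P.
Vertical: T_P sin 37.4° + T_Q sin 16° = 1200.
Substituting the horizontal relation into the vertical equation gives 0.8352 T_P = 1200, so T_P = 1437 N.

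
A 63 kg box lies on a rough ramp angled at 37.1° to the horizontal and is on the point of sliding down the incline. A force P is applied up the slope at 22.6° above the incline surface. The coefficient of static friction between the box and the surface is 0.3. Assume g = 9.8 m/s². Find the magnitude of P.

On the verge of sliding down the incline, friction equals μN and acts up the slope.
Perpendicular: N + P sin 22.6° = W cos 37.1° = 492.4 N.
Along incline: P cos 22.6° + μN = W sin 37.1° with W sin 37.1° = 372.4 N.
Solving the pair for P and N: P = 278.1 N, N = 385.6 N (and f = μN = 115.7 N).

P ≈ 278 N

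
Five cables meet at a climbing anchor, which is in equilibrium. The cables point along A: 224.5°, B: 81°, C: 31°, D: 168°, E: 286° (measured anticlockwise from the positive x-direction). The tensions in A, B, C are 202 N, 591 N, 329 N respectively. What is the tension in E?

T_E ≈ 732 N

Resolve: ΣF_x = 202 cos 224.5° + 591 cos 81° + 329 cos 31° + T_D cos 168° + T_E cos 286° = 0.
        ΣF_y = 202 sin 224.5° + 591 sin 81° + 329 sin 31° + T_D sin 168° + T_E sin 286° = 0.
The known terms sum to (230.4, 611.6) N, so -0.9781 T_D + 0.2756 T_E = -230.4 and 0.2079 T_D − 0.9613 T_E = -611.6.
Solving simultaneously: T_D = 441.7 N, T_E = 731.8 N.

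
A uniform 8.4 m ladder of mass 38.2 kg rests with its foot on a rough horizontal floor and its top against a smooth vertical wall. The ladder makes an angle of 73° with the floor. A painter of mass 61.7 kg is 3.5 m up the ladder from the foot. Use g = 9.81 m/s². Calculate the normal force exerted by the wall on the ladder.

N_wall ≈ 134 N

Torques about the foot: N_wall · 8.4 sin 73° = 38.2×9.81×4.2 cos 73° + 61.7×9.81×3.5 cos 73° → N_wall = 134.39 N.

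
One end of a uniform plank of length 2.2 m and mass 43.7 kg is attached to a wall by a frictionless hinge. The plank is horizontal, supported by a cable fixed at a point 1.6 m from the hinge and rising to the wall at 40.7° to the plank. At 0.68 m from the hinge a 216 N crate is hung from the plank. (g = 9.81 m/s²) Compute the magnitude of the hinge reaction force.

Take torques about the hinge: T sin 40.7° · 1.6 = 43.7×9.81×1.1 + 216×0.68 = 618.45 N·m.
So T = 618.45 / (0.6521 × 1.6) = 592.75 N.
ΣF_x = 0: H_x = T cos 40.7° = 449.38 N.
ΣF_y = 0: H_y = (43.7×9.81 + 216) − T sin 40.7° = 644.7 − 386.53 = 258.17 N.
|H| = √(H_x² + H_y²) = √((449.38)² + (258.17)²) = 518.26 N.

|H| ≈ 518 N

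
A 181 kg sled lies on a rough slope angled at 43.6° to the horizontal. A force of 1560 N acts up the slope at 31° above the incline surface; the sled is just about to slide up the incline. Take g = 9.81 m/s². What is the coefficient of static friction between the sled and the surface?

μ ≈ 0.234

On the verge of sliding up the incline, friction is at its maximum μN and acts down the slope.
Perpendicular to incline: N = W cos 43.6° − P sin 31° = 1286 − 803.5 = 482.4 N.
Along incline: P cos 31° − μN = W sin 43.6° → μ = −(W sin 43.6° − P cos 31°) / N = 0.2336.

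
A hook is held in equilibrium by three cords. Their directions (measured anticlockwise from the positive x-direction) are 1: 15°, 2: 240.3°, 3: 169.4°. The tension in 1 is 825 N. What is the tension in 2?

Resolve: ΣF_x = 825 cos 15° + T_2 cos 240.3° + T_3 cos 169.4° = 0.
        ΣF_y = 825 sin 15° + T_2 sin 240.3° + T_3 sin 169.4° = 0.
The known terms sum to (796.9, 213.5) N, so -0.4955 T_2 − 0.9829 T_3 = -796.9 and -0.8686 T_2 + 0.1840 T_3 = -213.5.
Solving simultaneously: T_2 = 377.2 N, T_3 = 620.6 N.

T_2 ≈ 377 N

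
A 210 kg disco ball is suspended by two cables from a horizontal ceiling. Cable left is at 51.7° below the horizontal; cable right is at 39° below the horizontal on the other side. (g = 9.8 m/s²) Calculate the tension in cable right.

Weight W = 210 × 9.8 = 2058 N acts straight down.
Horizontal: T_left cos 51.7° = T_right cos 39°  →  T_left = 1.254 T_right.
Vertical: T_left sin 51.7° + T_right sin 39° = 2058.
Substituting the horizontal relation into the vertical equation gives 1.613 T_right = 2058, so T_right = 1276 N.

T_right ≈ 1280 N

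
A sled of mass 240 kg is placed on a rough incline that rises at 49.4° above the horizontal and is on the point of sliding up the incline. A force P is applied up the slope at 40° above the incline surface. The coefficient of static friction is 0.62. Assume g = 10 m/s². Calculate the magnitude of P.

P ≈ 2400 N

On the verge of sliding up the incline, friction equals μN and acts down the slope.
Perpendicular: N + P sin 40° = W cos 49.4° = 1562 N.
Along incline: P cos 40° = W sin 49.4° + μN  with W sin 49.4° = 1822 N.
Solving the pair for P and N: P = 2396 N, N = 21.58 N (and f = μN = 13.38 N).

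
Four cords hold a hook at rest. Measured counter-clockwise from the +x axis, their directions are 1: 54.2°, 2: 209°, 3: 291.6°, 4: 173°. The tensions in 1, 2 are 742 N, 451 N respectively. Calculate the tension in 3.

Resolve: ΣF_x = 742 cos 54.2° + 451 cos 209° + T_3 cos 291.6° + T_4 cos 173° = 0.
        ΣF_y = 742 sin 54.2° + 451 sin 209° + T_3 sin 291.6° + T_4 sin 173° = 0.
The known terms sum to (39.59, 383.2) N, so 0.3681 T_3 − 0.9925 T_4 = -39.59 and -0.9298 T_3 + 0.1219 T_4 = -383.2.
Solving simultaneously: T_3 = 438.7 N, T_4 = 202.6 N.

T_3 ≈ 439 N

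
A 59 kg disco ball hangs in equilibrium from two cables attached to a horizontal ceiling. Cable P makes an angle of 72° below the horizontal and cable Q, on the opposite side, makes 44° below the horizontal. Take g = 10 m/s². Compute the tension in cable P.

Weight W = 59 × 10 = 590 N acts straight down.
Horizontal: T_P cos 72° = T_Q cos 44°  →  T_Q = 0.4296 T_P.
Vertical: T_P sin 72° + T_Q sin 44° = 590.
Substituting the horizontal relation into the vertical equation gives 1.249 T_P = 590, so T_P = 472.2 N.

T_P ≈ 472 N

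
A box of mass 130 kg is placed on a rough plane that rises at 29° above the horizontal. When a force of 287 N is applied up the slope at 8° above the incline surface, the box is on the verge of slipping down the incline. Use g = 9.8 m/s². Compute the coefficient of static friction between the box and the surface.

μ ≈ 0.310

On the verge of sliding down the incline, friction is at its maximum μN and acts up the slope.
Perpendicular to incline: N = W cos 29° − P sin 8° = 1114 − 39.94 = 1074 N.
Along incline: P cos 8° + μN = W sin 29° → μ = (W sin 29° − P cos 8°) / N = 0.3104.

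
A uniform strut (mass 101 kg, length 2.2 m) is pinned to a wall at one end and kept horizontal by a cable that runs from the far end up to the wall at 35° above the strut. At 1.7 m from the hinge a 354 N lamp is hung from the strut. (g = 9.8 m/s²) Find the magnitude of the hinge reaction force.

|H| ≈ 1240 N

Take torques about the hinge: T sin 35° · 2.2 = 101×9.8×1.1 + 354×1.7 = 1690.6 N·m.
So T = 1690.6 / (0.5736 × 2.2) = 1339.7 N.
ΣF_x = 0: H_x = T cos 35° = 1097.5 N.
ΣF_y = 0: H_y = (101×9.8 + 354) − T sin 35° = 1343.8 − 768.45 = 575.35 N.
|H| = √(H_x² + H_y²) = √((1097.5)² + (575.35)²) = 1239.1 N.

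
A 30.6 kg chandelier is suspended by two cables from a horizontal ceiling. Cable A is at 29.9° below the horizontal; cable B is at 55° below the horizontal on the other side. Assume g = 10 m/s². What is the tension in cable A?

T_A ≈ 176 N

Weight W = 30.6 × 10 = 306 N acts straight down.
Horizontal: T_A cos 29.9° = T_B cos 55°  →  T_B = 1.511 T_A.
Vertical: T_A sin 29.9° + T_B sin 55° = 306.
Substituting the horizontal relation into the vertical equation gives 1.737 T_A = 306, so T_A = 176.2 N.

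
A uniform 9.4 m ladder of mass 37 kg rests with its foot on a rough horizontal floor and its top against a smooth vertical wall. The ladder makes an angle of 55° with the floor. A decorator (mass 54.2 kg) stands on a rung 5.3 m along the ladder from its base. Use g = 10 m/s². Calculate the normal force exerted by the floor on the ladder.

ΣF_y = 0: N_floor = 37×10 + 54.2×10 = 912 N.

N_floor ≈ 912 N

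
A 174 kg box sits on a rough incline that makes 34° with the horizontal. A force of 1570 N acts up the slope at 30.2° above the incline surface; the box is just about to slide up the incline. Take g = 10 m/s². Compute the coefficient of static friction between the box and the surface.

On the verge of sliding up the incline, friction is at its maximum μN and acts down the slope.
Perpendicular to incline: N = W cos 34° − P sin 30.2° = 1443 − 789.7 = 652.8 N.
Along incline: P cos 30.2° − μN = W sin 34° → μ = −(W sin 34° − P cos 30.2°) / N = 0.5881.

μ ≈ 0.588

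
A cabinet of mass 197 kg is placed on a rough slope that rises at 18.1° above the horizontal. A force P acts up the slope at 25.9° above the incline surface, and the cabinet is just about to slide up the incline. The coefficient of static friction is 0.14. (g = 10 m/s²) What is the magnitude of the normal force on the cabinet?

N ≈ 1480 N

On the verge of sliding up the incline, friction equals μN and acts down the slope.
Perpendicular: N + P sin 25.9° = W cos 18.1° = 1873 N.
Along incline: P cos 25.9° = W sin 18.1° + μN  with W sin 18.1° = 612 N.
Solving the pair for P and N: P = 909.9 N, N = 1475 N (and f = μN = 206.5 N).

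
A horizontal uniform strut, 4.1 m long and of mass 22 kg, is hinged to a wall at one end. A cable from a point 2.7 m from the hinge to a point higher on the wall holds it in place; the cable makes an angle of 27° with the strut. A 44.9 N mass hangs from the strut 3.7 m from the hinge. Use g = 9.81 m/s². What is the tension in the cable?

T ≈ 496 N

Take torques about the hinge: T sin 27° · 2.7 = 22×9.81×2.05 + 44.9×3.7 = 608.56 N·m.
So T = 608.56 / (0.4540 × 2.7) = 496.47 N.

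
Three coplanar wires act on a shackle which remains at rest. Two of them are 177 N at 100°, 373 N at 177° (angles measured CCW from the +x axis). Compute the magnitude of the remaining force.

F ≈ 447 N

Sum the known components: ΣF_x = -403.2 N, ΣF_y = 193.8 N.
For equilibrium the remaining force must supply (−ΣF_x, −ΣF_y) = (403.2, -193.8) N.
Magnitude = √((403.2)² + (-193.8)²) = 447.4 N; direction = atan2(-193.8, 403.2) = 334.3°.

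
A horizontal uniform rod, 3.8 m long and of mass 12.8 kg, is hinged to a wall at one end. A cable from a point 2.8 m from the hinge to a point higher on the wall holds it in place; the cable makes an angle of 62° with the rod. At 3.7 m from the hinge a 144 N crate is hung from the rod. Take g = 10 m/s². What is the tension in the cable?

T ≈ 314 N

Take torques about the hinge: T sin 62° · 2.8 = 12.8×10×1.9 + 144×3.7 = 776 N·m.
So T = 776 / (0.8829 × 2.8) = 313.88 N.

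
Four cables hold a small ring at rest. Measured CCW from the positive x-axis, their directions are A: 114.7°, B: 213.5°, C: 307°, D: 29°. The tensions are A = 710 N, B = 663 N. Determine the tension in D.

T_D ≈ 516 N

Resolve: ΣF_x = 710 cos 114.7° + 663 cos 213.5° + T_C cos 307° + T_D cos 29° = 0.
        ΣF_y = 710 sin 114.7° + 663 sin 213.5° + T_C sin 307° + T_D sin 29° = 0.
The known terms sum to (-849.6, 279.1) N, so 0.6018 T_C + 0.8746 T_D = 849.6 and -0.7986 T_C + 0.4848 T_D = -279.1.
Solving simultaneously: T_C = 662.4 N, T_D = 515.5 N.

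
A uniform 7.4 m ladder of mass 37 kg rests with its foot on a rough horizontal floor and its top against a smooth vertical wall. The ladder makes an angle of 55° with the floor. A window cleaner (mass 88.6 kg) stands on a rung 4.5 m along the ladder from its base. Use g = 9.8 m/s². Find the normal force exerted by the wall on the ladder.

Torques about the foot: N_wall · 7.4 sin 55° = 37×9.8×3.7 cos 55° + 88.6×9.8×4.5 cos 55° → N_wall = 496.66 N.

N_wall ≈ 497 N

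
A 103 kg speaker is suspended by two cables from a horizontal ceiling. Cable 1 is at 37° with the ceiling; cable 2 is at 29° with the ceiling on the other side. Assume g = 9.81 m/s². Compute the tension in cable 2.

T_2 ≈ 883 N

Weight W = 103 × 9.81 = 1010 N acts straight down.
Horizontal: T_1 cos 37° = T_2 cos 29°  →  T_1 = 1.095 T_2.
Vertical: T_1 sin 37° + T_2 sin 29° = 1010.
Substituting the horizontal relation into the vertical equation gives 1.144 T_2 = 1010, so T_2 = 883.3 N.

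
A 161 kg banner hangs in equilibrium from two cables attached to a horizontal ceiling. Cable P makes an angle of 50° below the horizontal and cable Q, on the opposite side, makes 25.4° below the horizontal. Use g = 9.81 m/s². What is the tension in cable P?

Weight W = 161 × 9.81 = 1579 N acts straight down.
Horizontal: T_P cos 50° = T_Q cos 25.4°  →  T_Q = 0.7116 T_P.
Vertical: T_P sin 50° + T_Q sin 25.4° = 1579.
Substituting the horizontal relation into the vertical equation gives 1.071 T_P = 1579, so T_P = 1474 N.

T_P ≈ 1470 N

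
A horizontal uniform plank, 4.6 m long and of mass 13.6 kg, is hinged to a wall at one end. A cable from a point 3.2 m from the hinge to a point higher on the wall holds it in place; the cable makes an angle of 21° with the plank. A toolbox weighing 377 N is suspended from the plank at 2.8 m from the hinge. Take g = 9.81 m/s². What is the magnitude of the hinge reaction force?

|H| ≈ 1110 N

Take torques about the hinge: T sin 21° · 3.2 = 13.6×9.81×2.3 + 377×2.8 = 1362.5 N·m.
So T = 1362.5 / (0.3584 × 3.2) = 1188.1 N.
ΣF_x = 0: H_x = T cos 21° = 1109.2 N.
ΣF_y = 0: H_y = (13.6×9.81 + 377) − T sin 21° = 510.42 − 425.77 = 84.648 N.
|H| = √(H_x² + H_y²) = √((1109.2)² + (84.648)²) = 1112.4 N.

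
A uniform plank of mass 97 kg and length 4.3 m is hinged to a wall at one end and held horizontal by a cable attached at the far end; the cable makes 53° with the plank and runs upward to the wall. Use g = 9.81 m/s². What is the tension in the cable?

T ≈ 596 N

Take torques about the hinge: T sin 53° · 4.3 = 97×9.81×2.15 = 2045.9 N·m.
So T = 2045.9 / (0.7986 × 4.3) = 595.75 N.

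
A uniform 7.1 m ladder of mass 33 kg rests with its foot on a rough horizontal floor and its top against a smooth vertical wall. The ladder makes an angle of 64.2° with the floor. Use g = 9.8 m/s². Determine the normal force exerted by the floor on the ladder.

ΣF_y = 0: N_floor = 33×9.8 = 323.4 N.

N_floor ≈ 323 N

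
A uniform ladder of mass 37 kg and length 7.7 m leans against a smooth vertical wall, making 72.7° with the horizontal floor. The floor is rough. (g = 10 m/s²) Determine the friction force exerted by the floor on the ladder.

Torques about the foot: N_wall · 7.7 sin 72.7° = 37×10×3.85 cos 72.7° → N_wall = 57.621 N.
ΣF_x = 0: f_floor = N_wall = 57.621 N.

f ≈ 57.6 N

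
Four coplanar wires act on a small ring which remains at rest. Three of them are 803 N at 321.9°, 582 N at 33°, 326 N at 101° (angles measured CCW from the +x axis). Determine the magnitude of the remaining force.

F ≈ 1070 N

Sum the known components: ΣF_x = 1058 N, ΣF_y = 141.5 N.
For equilibrium the remaining force must supply (−ΣF_x, −ΣF_y) = (-1058, -141.5) N.
Magnitude = √((-1058)² + (-141.5)²) = 1067 N; direction = atan2(-141.5, -1058) = 187.6°.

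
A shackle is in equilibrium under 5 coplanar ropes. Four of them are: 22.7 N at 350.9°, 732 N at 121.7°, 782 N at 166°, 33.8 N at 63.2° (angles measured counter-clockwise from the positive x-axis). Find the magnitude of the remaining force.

F ≈ 1390 N

Sum the known components: ΣF_x = -1106 N, ΣF_y = 838.6 N.
For equilibrium the remaining force must supply (−ΣF_x, −ΣF_y) = (1106, -838.6) N.
Magnitude = √((1106)² + (-838.6)²) = 1388 N; direction = atan2(-838.6, 1106) = 322.8°.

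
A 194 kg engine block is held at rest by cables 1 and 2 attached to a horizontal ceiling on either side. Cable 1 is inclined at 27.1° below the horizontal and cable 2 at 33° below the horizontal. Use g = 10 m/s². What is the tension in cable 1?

Weight W = 194 × 10 = 1940 N acts straight down.
Horizontal: T_1 cos 27.1° = T_2 cos 33°  →  T_2 = 1.061 T_1.
Vertical: T_1 sin 27.1° + T_2 sin 33° = 1940.
Substituting the horizontal relation into the vertical equation gives 1.034 T_1 = 1940, so T_1 = 1877 N.

T_1 ≈ 1880 N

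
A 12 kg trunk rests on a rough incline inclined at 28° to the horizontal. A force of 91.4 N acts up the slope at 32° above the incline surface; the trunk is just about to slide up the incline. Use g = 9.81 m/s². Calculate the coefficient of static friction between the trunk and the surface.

μ ≈ 0.401

On the verge of sliding up the incline, friction is at its maximum μN and acts down the slope.
Perpendicular to incline: N = W cos 28° − P sin 32° = 103.9 − 48.43 = 55.51 N.
Along incline: P cos 32° − μN = W sin 28° → μ = −(W sin 28° − P cos 32°) / N = 0.4008.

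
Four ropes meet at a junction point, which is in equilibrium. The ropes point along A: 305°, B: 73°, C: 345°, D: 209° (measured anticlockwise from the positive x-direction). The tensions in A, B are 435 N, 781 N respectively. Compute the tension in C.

Resolve: ΣF_x = 435 cos 305° + 781 cos 73° + T_C cos 345° + T_D cos 209° = 0.
        ΣF_y = 435 sin 305° + 781 sin 73° + T_C sin 345° + T_D sin 209° = 0.
The known terms sum to (477.8, 390.5) N, so 0.9659 T_C − 0.8746 T_D = -477.8 and -0.2588 T_C − 0.4848 T_D = -390.5.
Solving simultaneously: T_C = 158.2 N, T_D = 721.1 N.

T_C ≈ 158 N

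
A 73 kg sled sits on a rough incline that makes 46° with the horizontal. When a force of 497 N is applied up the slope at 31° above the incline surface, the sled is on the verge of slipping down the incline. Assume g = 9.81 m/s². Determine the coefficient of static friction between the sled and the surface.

On the verge of sliding down the incline, friction is at its maximum μN and acts up the slope.
Perpendicular to incline: N = W cos 46° − P sin 31° = 497.5 − 256 = 241.5 N.
Along incline: P cos 31° + μN = W sin 46° → μ = (W sin 46° − P cos 31°) / N = 0.3691.

μ ≈ 0.369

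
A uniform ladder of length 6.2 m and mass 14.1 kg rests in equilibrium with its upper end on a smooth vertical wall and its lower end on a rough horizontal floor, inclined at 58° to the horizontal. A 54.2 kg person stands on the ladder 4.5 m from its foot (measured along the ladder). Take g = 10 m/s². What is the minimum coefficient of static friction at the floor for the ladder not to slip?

μ_min ≈ 0.424

ΣF_y = 0: N_floor = 14.1×10 + 54.2×10 = 683 N.
Torques about the foot: N_wall · 6.2 sin 58° = 14.1×10×3.1 cos 58° + 54.2×10×4.5 cos 58° → N_wall = 289.87 N.
ΣF_x = 0: f_floor = N_wall = 289.87 N.
μ_min = f_floor / N_floor = 289.87 / 683 = 0.4244.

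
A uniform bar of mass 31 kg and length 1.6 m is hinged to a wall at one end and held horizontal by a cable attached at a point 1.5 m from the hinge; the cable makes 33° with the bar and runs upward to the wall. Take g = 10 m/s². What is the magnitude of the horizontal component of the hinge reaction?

Take torques about the hinge: T sin 33° · 1.5 = 31×10×0.8 = 248 N·m.
So T = 248 / (0.5446 × 1.5) = 303.56 N.
ΣF_x = 0: H_x = T cos 33° = 254.59 N.

H_x ≈ 255 N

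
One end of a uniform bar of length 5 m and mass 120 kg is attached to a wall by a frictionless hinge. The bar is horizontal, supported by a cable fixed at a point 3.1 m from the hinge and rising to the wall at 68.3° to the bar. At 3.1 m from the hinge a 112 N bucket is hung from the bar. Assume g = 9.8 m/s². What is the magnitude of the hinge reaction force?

|H| ≈ 479 N

Take torques about the hinge: T sin 68.3° · 3.1 = 120×9.8×2.5 + 112×3.1 = 3287.2 N·m.
So T = 3287.2 / (0.9291 × 3.1) = 1141.3 N.
ΣF_x = 0: H_x = T cos 68.3° = 421.98 N.
ΣF_y = 0: H_y = (120×9.8 + 112) − T sin 68.3° = 1288 − 1060.4 = 227.61 N.
|H| = √(H_x² + H_y²) = √((421.98)² + (227.61)²) = 479.45 N.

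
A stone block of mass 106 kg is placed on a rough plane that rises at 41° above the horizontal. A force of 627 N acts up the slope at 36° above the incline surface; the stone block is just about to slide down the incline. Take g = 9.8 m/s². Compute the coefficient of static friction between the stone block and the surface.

On the verge of sliding down the incline, friction is at its maximum μN and acts up the slope.
Perpendicular to incline: N = W cos 41° − P sin 36° = 784 − 368.5 = 415.5 N.
Along incline: P cos 36° + μN = W sin 41° → μ = (W sin 41° − P cos 36°) / N = 0.4194.

μ ≈ 0.419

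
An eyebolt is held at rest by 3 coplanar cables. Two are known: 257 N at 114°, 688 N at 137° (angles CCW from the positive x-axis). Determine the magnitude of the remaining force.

F ≈ 930 N

Sum the known components: ΣF_x = -607.7 N, ΣF_y = 704 N.
For equilibrium the remaining force must supply (−ΣF_x, −ΣF_y) = (607.7, -704) N.
Magnitude = √((607.7)² + (-704)²) = 930 N; direction = atan2(-704, 607.7) = 310.8°.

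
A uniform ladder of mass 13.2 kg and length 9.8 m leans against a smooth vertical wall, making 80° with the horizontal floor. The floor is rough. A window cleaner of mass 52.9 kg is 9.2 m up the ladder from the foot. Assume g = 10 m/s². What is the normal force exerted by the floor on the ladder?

ΣF_y = 0: N_floor = 13.2×10 + 52.9×10 = 661 N.

N_floor ≈ 661 N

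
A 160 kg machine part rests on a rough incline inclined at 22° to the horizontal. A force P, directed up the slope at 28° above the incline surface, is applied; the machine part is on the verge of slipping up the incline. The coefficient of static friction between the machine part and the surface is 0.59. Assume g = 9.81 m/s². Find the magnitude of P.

P ≈ 1250 N

On the verge of sliding up the incline, friction equals μN and acts down the slope.
Perpendicular: N + P sin 28° = W cos 22° = 1455 N.
Along incline: P cos 28° = W sin 22° + μN  with W sin 22° = 588 N.
Solving the pair for P and N: P = 1247 N, N = 869.8 N (and f = μN = 513.2 N).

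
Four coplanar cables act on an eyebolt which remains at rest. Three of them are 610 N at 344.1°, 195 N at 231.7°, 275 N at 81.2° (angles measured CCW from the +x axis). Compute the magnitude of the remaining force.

F ≈ 510 N

Sum the known components: ΣF_x = 507.9 N, ΣF_y = -48.38 N.
For equilibrium the remaining force must supply (−ΣF_x, −ΣF_y) = (-507.9, 48.38) N.
Magnitude = √((-507.9)² + (48.38)²) = 510.2 N; direction = atan2(48.38, -507.9) = 174.6°.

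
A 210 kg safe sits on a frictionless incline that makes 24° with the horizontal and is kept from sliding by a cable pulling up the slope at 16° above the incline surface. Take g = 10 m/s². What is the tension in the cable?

Take axes along and perpendicular to the incline. Weight components: W sin 24° = 854.1 N down-slope, W cos 24° = 1918 N into the surface.
Along incline: T cos 16° = W sin 24° → T = 888.6 N.
Perpendicular: N = W cos 24° − T sin 16° = 1674 N.

T ≈ 889 N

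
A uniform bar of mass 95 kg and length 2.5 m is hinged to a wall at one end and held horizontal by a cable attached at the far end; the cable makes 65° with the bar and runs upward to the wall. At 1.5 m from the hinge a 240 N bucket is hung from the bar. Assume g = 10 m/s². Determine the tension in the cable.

Take torques about the hinge: T sin 65° · 2.5 = 95×10×1.25 + 240×1.5 = 1547.5 N·m.
So T = 1547.5 / (0.9063 × 2.5) = 682.99 N.

T ≈ 683 N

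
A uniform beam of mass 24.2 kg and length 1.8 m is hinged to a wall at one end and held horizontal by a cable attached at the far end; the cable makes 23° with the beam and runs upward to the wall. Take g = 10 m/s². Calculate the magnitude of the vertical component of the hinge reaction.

Take torques about the hinge: T sin 23° · 1.8 = 24.2×10×0.9 = 217.8 N·m.
So T = 217.8 / (0.3907 × 1.8) = 309.68 N.
ΣF_y = 0: H_y = (24.2×10) − T sin 23° = 242 − 121 = 121 N.

|H_y| ≈ 121 N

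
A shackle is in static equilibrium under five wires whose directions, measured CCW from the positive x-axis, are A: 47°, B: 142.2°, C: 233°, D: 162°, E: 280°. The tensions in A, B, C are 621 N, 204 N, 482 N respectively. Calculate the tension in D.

T_D ≈ 7.26 N

Resolve: ΣF_x = 621 cos 47° + 204 cos 142.2° + 482 cos 233° + T_D cos 162° + T_E cos 280° = 0.
        ΣF_y = 621 sin 47° + 204 sin 142.2° + 482 sin 233° + T_D sin 162° + T_E sin 280° = 0.
The known terms sum to (-27.75, 194.3) N, so -0.9511 T_D + 0.1736 T_E = 27.75 and 0.3090 T_D − 0.9848 T_E = -194.3.
Solving simultaneously: T_D = 7.259 N, T_E = 199.5 N.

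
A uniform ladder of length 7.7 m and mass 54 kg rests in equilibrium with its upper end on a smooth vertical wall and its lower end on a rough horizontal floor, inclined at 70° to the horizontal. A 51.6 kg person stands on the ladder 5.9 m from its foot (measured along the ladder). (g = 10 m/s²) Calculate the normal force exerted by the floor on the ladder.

N_floor ≈ 1060 N

ΣF_y = 0: N_floor = 54×10 + 51.6×10 = 1056 N.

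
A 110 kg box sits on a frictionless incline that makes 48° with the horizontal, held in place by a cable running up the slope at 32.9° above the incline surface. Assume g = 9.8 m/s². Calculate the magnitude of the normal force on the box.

Take axes along and perpendicular to the incline. Weight components: W sin 48° = 801.1 N down-slope, W cos 48° = 721.3 N into the surface.
Along incline: T cos 32.9° = W sin 48° → T = 954.1 N.
Perpendicular: N = W cos 48° − T sin 32.9° = 203.1 N.

N ≈ 203 N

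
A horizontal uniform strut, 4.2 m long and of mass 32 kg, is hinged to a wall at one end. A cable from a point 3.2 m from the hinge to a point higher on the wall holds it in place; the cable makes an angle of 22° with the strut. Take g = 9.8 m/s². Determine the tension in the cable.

T ≈ 549 N

Take torques about the hinge: T sin 22° · 3.2 = 32×9.8×2.1 = 658.56 N·m.
So T = 658.56 / (0.3746 × 3.2) = 549.38 N.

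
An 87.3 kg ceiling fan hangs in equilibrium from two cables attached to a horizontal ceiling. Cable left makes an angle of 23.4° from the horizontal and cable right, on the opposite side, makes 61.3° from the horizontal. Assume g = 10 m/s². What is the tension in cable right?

T_right ≈ 805 N

Weight W = 87.3 × 10 = 873 N acts straight down.
Horizontal: T_left cos 23.4° = T_right cos 61.3°  →  T_left = 0.5233 T_right.
Vertical: T_left sin 23.4° + T_right sin 61.3° = 873.
Substituting the horizontal relation into the vertical equation gives 1.085 T_right = 873, so T_right = 804.6 N.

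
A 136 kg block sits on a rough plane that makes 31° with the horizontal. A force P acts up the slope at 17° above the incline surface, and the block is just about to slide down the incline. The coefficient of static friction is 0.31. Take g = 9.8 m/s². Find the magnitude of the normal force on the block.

On the verge of sliding down the incline, friction equals μN and acts up the slope.
Perpendicular: N + P sin 17° = W cos 31° = 1142 N.
Along incline: P cos 17° + μN = W sin 31° with W sin 31° = 686.4 N.
Solving the pair for P and N: P = 383.9 N, N = 1030 N (and f = μN = 319.4 N).

N ≈ 1030 N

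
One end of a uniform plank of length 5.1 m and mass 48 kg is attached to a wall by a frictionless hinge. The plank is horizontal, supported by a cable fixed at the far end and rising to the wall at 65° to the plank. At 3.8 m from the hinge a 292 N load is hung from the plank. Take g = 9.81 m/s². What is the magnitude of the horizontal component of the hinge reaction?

H_x ≈ 211 N

Take torques about the hinge: T sin 65° · 5.1 = 48×9.81×2.55 + 292×3.8 = 2310.3 N·m.
So T = 2310.3 / (0.9063 × 5.1) = 499.84 N.
ΣF_x = 0: H_x = T cos 65° = 211.24 N.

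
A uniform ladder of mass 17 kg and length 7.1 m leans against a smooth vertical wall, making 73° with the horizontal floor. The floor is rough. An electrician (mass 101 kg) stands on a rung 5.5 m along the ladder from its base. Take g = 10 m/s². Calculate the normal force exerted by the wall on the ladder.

N_wall ≈ 265 N

Torques about the foot: N_wall · 7.1 sin 73° = 17×10×3.55 cos 73° + 101×10×5.5 cos 73° → N_wall = 265.19 N.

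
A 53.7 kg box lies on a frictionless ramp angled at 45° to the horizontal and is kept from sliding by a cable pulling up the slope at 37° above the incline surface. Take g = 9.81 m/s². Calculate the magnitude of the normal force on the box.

N ≈ 91.8 N

Take axes along and perpendicular to the incline. Weight components: W sin 45° = 372.5 N down-slope, W cos 45° = 372.5 N into the surface.
Along incline: T cos 37° = W sin 45° → T = 466.4 N.
Perpendicular: N = W cos 45° − T sin 37° = 91.8 N.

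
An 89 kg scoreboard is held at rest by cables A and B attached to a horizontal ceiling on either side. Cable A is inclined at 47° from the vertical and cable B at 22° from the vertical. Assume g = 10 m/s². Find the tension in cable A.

T_A ≈ 357 N

Angles from the horizontal: cable A is 90° − 47° = 43°, cable B is 90° − 22° = 68°.
Weight W = 89 × 10 = 890 N acts straight down.
Horizontal: T_A cos 43° = T_B cos 68°  →  T_B = 1.952 T_A.
Vertical: T_A sin 43° + T_B sin 68° = 890.
Substituting the horizontal relation into the vertical equation gives 2.492 T_A = 890, so T_A = 357.1 N.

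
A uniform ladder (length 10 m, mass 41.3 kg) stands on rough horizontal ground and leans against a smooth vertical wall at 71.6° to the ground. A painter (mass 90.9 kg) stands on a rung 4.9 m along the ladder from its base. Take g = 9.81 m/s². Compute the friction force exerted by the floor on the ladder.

Torques about the foot: N_wall · 10 sin 71.6° = 41.3×9.81×5 cos 71.6° + 90.9×9.81×4.9 cos 71.6° → N_wall = 212.74 N.
ΣF_x = 0: f_floor = N_wall = 212.74 N.

f ≈ 213 N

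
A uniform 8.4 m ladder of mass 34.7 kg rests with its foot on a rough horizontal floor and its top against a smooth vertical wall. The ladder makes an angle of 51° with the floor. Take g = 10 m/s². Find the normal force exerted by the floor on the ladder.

ΣF_y = 0: N_floor = 34.7×10 = 347 N.

N_floor ≈ 347 N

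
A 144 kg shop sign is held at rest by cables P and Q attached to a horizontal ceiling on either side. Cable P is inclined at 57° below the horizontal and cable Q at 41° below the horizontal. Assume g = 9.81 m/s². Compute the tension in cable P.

T_P ≈ 1080 N

Weight W = 144 × 9.81 = 1413 N acts straight down.
Horizontal: T_P cos 57° = T_Q cos 41°  →  T_Q = 0.7217 T_P.
Vertical: T_P sin 57° + T_Q sin 41° = 1413.
Substituting the horizontal relation into the vertical equation gives 1.312 T_P = 1413, so T_P = 1077 N.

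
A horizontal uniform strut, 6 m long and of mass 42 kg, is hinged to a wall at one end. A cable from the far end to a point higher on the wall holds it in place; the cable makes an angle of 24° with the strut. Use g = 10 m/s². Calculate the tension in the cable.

T ≈ 516 N

Take torques about the hinge: T sin 24° · 6 = 42×10×3 = 1260 N·m.
So T = 1260 / (0.4067 × 6) = 516.3 N.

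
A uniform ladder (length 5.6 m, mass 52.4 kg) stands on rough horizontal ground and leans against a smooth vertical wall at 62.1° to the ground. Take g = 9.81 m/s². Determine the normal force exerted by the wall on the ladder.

N_wall ≈ 136 N

Torques about the foot: N_wall · 5.6 sin 62.1° = 52.4×9.81×2.8 cos 62.1° → N_wall = 136.09 N.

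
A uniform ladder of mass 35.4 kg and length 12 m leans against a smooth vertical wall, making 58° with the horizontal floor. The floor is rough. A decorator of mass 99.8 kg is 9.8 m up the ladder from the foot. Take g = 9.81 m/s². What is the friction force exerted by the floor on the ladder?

Torques about the foot: N_wall · 12 sin 58° = 35.4×9.81×6 cos 58° + 99.8×9.81×9.8 cos 58° → N_wall = 608.11 N.
ΣF_x = 0: f_floor = N_wall = 608.11 N.

f ≈ 608 N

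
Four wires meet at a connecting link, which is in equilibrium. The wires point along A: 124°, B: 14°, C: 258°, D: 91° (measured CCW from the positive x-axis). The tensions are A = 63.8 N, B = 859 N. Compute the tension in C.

T_C ≈ 3570 N

Resolve: ΣF_x = 63.8 cos 124° + 859 cos 14° + T_C cos 258° + T_D cos 91° = 0.
        ΣF_y = 63.8 sin 124° + 859 sin 14° + T_C sin 258° + T_D sin 91° = 0.
The known terms sum to (797.8, 260.7) N, so -0.2079 T_C − 0.0175 T_D = -797.8 and -0.9781 T_C + 0.9998 T_D = -260.7.
Solving simultaneously: T_C = 3566 N, T_D = 3228 N.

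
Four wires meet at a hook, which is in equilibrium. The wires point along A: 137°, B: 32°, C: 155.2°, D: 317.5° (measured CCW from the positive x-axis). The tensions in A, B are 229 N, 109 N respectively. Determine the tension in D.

Resolve: ΣF_x = 229 cos 137° + 109 cos 32° + T_C cos 155.2° + T_D cos 317.5° = 0.
        ΣF_y = 229 sin 137° + 109 sin 32° + T_C sin 155.2° + T_D sin 317.5° = 0.
The known terms sum to (-75.04, 213.9) N, so -0.9078 T_C + 0.7373 T_D = 75.04 and 0.4195 T_C − 0.6756 T_D = -213.9.
Solving simultaneously: T_C = 352 N, T_D = 535.2 N.

T_D ≈ 535 N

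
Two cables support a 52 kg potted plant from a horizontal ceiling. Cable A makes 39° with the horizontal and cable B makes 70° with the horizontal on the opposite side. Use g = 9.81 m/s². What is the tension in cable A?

T_A ≈ 185 N

Weight W = 52 × 9.81 = 510.1 N acts straight down.
Horizontal: T_A cos 39° = T_B cos 70°  →  T_B = 2.272 T_A.
Vertical: T_A sin 39° + T_B sin 70° = 510.1.
Substituting the horizontal relation into the vertical equation gives 2.765 T_A = 510.1, so T_A = 184.5 N.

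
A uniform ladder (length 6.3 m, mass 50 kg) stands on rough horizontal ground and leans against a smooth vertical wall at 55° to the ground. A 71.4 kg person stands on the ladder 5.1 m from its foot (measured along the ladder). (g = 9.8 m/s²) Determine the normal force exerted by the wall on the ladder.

Torques about the foot: N_wall · 6.3 sin 55° = 50×9.8×3.15 cos 55° + 71.4×9.8×5.1 cos 55° → N_wall = 568.18 N.

N_wall ≈ 568 N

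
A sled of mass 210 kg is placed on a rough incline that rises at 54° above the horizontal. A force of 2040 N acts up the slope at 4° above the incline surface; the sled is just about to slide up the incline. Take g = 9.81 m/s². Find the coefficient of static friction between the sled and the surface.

μ ≈ 0.345

On the verge of sliding up the incline, friction is at its maximum μN and acts down the slope.
Perpendicular to incline: N = W cos 54° − P sin 4° = 1211 − 142.3 = 1069 N.
Along incline: P cos 4° − μN = W sin 54° → μ = −(W sin 54° − P cos 4°) / N = 0.3447.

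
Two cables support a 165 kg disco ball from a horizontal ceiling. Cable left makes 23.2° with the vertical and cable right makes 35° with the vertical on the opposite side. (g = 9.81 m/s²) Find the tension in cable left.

Angles from the horizontal: cable left is 90° − 23.2° = 66.8°, cable right is 90° − 35° = 55°.
Weight W = 165 × 9.81 = 1619 N acts straight down.
Horizontal: T_left cos 66.8° = T_right cos 55°  →  T_right = 0.6868 T_left.
Vertical: T_left sin 66.8° + T_right sin 55° = 1619.
Substituting the horizontal relation into the vertical equation gives 1.482 T_left = 1619, so T_left = 1092 N.

T_left ≈ 1090 N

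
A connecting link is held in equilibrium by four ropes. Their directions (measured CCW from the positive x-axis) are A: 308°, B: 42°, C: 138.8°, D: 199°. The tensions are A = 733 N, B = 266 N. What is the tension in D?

T_D ≈ 146 N

Resolve: ΣF_x = 733 cos 308° + 266 cos 42° + T_C cos 138.8° + T_D cos 199° = 0.
        ΣF_y = 733 sin 308° + 266 sin 42° + T_C sin 138.8° + T_D sin 199° = 0.
The known terms sum to (649, -399.6) N, so -0.7524 T_C − 0.9455 T_D = -649 and 0.6587 T_C − 0.3256 T_D = 399.6.
Solving simultaneously: T_C = 678.9 N, T_D = 146.1 N.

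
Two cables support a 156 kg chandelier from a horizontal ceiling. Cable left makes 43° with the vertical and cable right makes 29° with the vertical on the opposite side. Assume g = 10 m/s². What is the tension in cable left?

T_left ≈ 795 N

Angles from the horizontal: cable left is 90° − 43° = 47°, cable right is 90° − 29° = 61°.
Weight W = 156 × 10 = 1560 N acts straight down.
Horizontal: T_left cos 47° = T_right cos 61°  →  T_right = 1.407 T_left.
Vertical: T_left sin 47° + T_right sin 61° = 1560.
Substituting the horizontal relation into the vertical equation gives 1.962 T_left = 1560, so T_left = 795.2 N.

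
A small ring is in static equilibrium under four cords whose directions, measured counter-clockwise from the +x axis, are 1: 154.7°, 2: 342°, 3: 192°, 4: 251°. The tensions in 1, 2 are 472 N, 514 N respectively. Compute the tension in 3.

T_3 ≈ 52.2 N

Resolve: ΣF_x = 472 cos 154.7° + 514 cos 342° + T_3 cos 192° + T_4 cos 251° = 0.
        ΣF_y = 472 sin 154.7° + 514 sin 342° + T_3 sin 192° + T_4 sin 251° = 0.
The known terms sum to (62.12, 42.88) N, so -0.9781 T_3 − 0.3256 T_4 = -62.12 and -0.2079 T_3 − 0.9455 T_4 = -42.88.
Solving simultaneously: T_3 = 52.23 N, T_4 = 33.86 N.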